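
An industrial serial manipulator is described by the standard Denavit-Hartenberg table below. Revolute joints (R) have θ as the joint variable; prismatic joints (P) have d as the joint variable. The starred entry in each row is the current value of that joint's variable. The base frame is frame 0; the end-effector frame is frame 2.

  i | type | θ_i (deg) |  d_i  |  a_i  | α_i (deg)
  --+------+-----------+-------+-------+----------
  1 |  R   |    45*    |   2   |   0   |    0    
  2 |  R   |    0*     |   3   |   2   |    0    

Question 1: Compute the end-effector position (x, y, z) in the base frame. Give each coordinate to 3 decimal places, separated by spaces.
1.414 1.414 5.000

after link 1: o_1 = (0.0000, 0.0000, 2.0000)
after link 2: o_2 = (1.4142, 1.4142, 5.0000)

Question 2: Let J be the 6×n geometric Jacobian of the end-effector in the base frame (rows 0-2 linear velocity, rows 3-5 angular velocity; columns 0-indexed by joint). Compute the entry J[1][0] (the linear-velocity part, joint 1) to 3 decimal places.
axis z_0 = ẑ; lever o_n−o_0 = (1.4142,1.4142,5.0000)
cross product → J_v[:, 0] = (-1.4142,1.4142,0.0000)
J_ω[:, 0] = z_0
entry J[1][0] = 1.4142

1.414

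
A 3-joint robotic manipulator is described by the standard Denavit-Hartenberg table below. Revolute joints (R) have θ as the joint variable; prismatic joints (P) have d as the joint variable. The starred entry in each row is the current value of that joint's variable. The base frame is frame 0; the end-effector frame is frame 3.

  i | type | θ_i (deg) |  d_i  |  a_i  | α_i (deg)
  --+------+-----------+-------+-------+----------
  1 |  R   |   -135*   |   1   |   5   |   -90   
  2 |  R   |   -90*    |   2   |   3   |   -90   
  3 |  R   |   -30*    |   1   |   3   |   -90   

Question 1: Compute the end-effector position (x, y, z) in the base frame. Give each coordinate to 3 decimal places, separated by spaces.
after link 1: o_1 = (-3.5355, -3.5355, 1.0000)
after link 2: o_2 = (-2.1213, -4.9497, 4.0000)
after link 3: o_3 = (-1.7678, -6.7175, 6.5981)

-1.768 -6.718 6.598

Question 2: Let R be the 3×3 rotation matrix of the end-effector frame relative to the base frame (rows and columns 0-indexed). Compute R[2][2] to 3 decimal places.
0.500

End-effector z-axis (col 2 of R) = (-0.6124,0.6124,0.5000)
R[2][2] = 0.5000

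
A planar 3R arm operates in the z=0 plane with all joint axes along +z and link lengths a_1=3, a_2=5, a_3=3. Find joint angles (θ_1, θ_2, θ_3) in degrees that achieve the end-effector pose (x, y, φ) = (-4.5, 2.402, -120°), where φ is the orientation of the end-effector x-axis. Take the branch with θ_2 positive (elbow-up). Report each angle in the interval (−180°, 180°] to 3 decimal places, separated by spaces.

61.928 89.999 88.073

wrist centre = target − a_3·(cos φ, sin φ) = (-3.0000, 5.0001)
cos θ_2 = (34.0008−3²−5²)/(2·3·5) = 0.0000; θ_2 = 89.9985° (elbow-up)
β = atan2(5.0001,-3.0000) = 120.9634°; ψ = atan2(5.0000,3.0001) = 59.0352°
θ_1 = β − ψ = 61.9282°
θ_3 = φ − θ_1 − θ_2 = 88.0733° (wrapped to (-180°,180°])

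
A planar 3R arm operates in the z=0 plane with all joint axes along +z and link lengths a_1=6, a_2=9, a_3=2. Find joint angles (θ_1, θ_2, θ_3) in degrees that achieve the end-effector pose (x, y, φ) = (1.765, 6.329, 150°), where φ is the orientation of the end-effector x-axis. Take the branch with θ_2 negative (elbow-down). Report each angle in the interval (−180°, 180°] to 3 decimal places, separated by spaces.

wrist centre = target − a_3·(cos φ, sin φ) = (3.4971, 5.3290)
cos θ_2 = (40.6276−6²−9²)/(2·6·9) = -0.7072; θ_2 = -135.0036° (elbow-down)
β = atan2(5.3290,3.4971) = 56.7259°; ψ = atan2(-6.3636,-0.3644) = -93.2771°
θ_1 = β − ψ = 150.0030°
θ_3 = φ − θ_1 − θ_2 = 135.0007° (wrapped to (-180°,180°])

150.003 -135.004 135.001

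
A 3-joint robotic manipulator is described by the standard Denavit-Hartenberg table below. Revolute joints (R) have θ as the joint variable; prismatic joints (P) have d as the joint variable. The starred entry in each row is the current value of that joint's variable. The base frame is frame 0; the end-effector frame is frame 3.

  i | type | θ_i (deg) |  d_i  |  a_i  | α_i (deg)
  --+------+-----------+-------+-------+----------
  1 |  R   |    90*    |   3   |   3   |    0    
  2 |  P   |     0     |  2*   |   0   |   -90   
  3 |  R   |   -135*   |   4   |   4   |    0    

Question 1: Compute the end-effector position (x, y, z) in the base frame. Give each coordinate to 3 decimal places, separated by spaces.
-4.000 0.172 7.828

after link 1: o_1 = (0.0000, 3.0000, 3.0000)
after link 2: o_2 = (0.0000, 3.0000, 5.0000)
after link 3: o_3 = (-4.0000, 0.1716, 7.8284)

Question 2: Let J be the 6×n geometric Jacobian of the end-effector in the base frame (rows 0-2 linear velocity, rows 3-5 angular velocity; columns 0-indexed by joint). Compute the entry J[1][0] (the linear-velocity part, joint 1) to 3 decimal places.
axis z_0 = ẑ; lever o_n−o_0 = (-4.0000,0.1716,7.8284)
cross product → J_v[:, 0] = (-0.1716,-4.0000,0.0000)
J_ω[:, 0] = z_0
entry J[1][0] = -4.0000

-4.000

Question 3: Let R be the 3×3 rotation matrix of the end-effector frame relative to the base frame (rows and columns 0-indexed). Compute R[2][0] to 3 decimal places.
0.707

End-effector x-axis (col 0 of R) = (0.0000,-0.7071,0.7071)
R[2][0] = 0.7071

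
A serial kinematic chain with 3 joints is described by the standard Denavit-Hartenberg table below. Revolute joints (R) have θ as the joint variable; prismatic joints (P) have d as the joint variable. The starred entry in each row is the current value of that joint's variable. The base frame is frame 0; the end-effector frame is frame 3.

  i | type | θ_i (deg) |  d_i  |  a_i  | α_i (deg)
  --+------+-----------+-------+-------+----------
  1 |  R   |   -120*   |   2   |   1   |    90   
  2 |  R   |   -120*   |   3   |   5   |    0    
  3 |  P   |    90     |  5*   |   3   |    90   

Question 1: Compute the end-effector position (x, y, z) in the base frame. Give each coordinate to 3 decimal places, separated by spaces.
after link 1: o_1 = (-0.5000, -0.8660, 2.0000)
after link 2: o_2 = (-1.8481, 2.7990, -2.3301)
after link 3: o_3 = (-7.4772, 3.0490, -3.8301)

-7.477 3.049 -3.830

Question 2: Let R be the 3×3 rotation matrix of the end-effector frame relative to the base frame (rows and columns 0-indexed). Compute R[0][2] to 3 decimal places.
0.250

End-effector z-axis (col 2 of R) = (0.2500,0.4330,-0.8660)
R[0][2] = 0.2500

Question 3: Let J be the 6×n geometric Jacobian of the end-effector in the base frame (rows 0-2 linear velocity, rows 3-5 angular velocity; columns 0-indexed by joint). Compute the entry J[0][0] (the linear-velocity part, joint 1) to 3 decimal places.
-3.049

axis z_0 = ẑ; lever o_n−o_0 = (-7.4772,3.0490,-3.8301)
cross product → J_v[:, 0] = (-3.0490,-7.4772,0.0000)
J_ω[:, 0] = z_0
entry J[0][0] = -3.0490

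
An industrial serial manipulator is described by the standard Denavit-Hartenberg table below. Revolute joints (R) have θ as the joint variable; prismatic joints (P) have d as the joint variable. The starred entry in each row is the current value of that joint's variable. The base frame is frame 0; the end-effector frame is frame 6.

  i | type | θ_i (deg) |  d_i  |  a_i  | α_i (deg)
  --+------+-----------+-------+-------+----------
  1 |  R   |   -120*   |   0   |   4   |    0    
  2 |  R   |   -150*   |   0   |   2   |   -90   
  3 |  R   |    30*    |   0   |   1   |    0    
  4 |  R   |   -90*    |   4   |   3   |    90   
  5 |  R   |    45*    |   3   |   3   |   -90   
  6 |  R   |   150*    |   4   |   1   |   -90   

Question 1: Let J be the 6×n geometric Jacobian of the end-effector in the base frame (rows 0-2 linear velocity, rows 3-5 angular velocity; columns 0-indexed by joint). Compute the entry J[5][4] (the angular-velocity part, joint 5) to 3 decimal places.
axis z_4 = (0.0000,-0.8660,0.5000); lever o_n−o_4 = (-4.3374,-2.8248,0.1073)
cross product → J_v[:, 4] = (1.3195,-2.1687,-3.7563)
J_ω[:, 4] = z_4
entry J[5][4] = 0.5000

0.500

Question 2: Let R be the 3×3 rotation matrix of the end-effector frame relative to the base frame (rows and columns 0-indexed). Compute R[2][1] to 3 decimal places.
End-effector y-axis (col 1 of R) = (0.7071,0.3536,0.6124)
R[2][1] = 0.6124

0.612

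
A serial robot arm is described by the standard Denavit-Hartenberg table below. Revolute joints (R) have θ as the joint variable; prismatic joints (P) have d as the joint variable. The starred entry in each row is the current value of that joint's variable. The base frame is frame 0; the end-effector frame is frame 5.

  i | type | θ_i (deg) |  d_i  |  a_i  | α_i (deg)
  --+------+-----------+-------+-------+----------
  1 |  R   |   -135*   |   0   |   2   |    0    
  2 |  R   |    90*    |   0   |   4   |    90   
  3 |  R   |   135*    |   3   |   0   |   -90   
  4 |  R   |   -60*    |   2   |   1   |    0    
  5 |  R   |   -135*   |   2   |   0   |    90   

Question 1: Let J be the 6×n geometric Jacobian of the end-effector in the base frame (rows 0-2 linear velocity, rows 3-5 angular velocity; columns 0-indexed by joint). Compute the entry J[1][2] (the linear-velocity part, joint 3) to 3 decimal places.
axis z_2 = (-0.7071,-0.7071,0.0000); lever o_n−o_2 = (-4.9837,-0.4837,-2.4749)
cross product → J_v[:, 2] = (1.7500,-1.7500,-3.1820)
J_ω[:, 2] = z_2
entry J[1][2] = -1.7500

-1.750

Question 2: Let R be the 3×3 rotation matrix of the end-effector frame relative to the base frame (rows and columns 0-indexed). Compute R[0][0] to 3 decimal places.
0.666

End-effector x-axis (col 0 of R) = (0.6660,-0.3000,-0.6830)
R[0][0] = 0.6660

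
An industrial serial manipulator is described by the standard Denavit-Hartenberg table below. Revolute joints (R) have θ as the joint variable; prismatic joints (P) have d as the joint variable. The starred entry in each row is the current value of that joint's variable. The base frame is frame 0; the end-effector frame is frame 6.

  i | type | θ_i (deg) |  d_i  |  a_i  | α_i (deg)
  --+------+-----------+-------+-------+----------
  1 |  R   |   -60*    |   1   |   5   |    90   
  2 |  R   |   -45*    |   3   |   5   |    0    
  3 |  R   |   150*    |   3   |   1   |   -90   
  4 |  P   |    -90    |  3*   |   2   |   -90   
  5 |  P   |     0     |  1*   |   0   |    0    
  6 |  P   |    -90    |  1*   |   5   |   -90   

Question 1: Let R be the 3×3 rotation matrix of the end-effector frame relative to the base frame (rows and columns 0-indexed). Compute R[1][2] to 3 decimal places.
End-effector z-axis (col 2 of R) = (-0.8660,-0.5000,0.0000)
R[1][2] = -0.5000

-0.500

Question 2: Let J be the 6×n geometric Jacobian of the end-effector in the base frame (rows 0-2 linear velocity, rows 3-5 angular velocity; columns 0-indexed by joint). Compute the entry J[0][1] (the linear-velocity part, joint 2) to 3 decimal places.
axis z_1 = (-0.8660,-0.5000,0.0000); lever o_n−o_1 = (-9.4124,0.3027,-2.7083)
cross product → J_v[:, 1] = (1.3542,-2.3455,-4.9683)
J_ω[:, 1] = z_1
entry J[0][1] = 1.3542

1.354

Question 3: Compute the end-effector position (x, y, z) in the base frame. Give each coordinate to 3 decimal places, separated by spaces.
after link 1: o_1 = (2.5000, -4.3301, 1.0000)
after link 2: o_2 = (1.6697, -8.8920, -2.5355)
after link 3: o_3 = (-1.0578, -10.1678, -1.5696)
after link 4: o_4 = (-4.2387, -8.6583, -2.3461)
after link 5: o_5 = (-4.3681, -8.4342, -1.3801)
after link 6: o_6 = (-6.9124, -4.0274, -1.7083)

-6.912 -4.027 -1.708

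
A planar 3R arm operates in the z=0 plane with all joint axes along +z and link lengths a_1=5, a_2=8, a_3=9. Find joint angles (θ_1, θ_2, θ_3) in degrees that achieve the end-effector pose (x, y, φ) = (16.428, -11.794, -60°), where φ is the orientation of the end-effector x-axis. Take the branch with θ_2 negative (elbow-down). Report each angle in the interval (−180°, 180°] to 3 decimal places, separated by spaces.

wrist centre = target − a_3·(cos φ, sin φ) = (11.9280, -3.9998)
cos θ_2 = (158.2754−5²−8²)/(2·5·8) = 0.8659; θ_2 = -30.0096° (elbow-down)
β = atan2(-3.9998,11.9280) = -18.5377°; ψ = atan2(-4.0012,11.9275) = -18.5443°
θ_1 = β − ψ = 0.0067°
θ_3 = φ − θ_1 − θ_2 = -29.9971° (wrapped to (-180°,180°])

0.007 -30.010 -29.997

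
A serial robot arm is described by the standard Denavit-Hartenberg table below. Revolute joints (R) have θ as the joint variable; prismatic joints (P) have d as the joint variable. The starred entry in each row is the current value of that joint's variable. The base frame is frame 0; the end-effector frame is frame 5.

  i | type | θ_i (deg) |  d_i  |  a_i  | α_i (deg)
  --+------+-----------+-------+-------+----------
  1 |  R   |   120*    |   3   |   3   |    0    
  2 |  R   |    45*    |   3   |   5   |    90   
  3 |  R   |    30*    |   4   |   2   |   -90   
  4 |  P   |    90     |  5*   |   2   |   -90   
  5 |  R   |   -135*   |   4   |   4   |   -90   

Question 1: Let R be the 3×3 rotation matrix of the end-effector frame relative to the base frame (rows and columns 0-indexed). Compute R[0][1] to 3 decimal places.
-0.837

End-effector y-axis (col 1 of R) = (-0.8365,0.2241,0.5000)
R[0][1] = -0.8365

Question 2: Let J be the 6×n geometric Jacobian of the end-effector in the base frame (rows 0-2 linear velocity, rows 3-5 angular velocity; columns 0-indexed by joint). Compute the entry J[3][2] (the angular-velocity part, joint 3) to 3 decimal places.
0.259

axis z_2 = (0.2588,0.9659,0.0000); lever o_n−o_2 = (6.7036,3.2025,5.7796)
cross product → J_v[:, 2] = (5.5827,-1.4959,-5.6463)
J_ω[:, 2] = z_2
entry J[3][2] = 0.2588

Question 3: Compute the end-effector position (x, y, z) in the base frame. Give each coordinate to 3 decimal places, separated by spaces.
0.374 7.095 11.780

after link 1: o_1 = (-1.5000, 2.5981, 3.0000)
after link 2: o_2 = (-6.3296, 3.8922, 6.0000)
after link 3: o_3 = (-6.9674, 8.2042, 7.0000)
after link 4: o_4 = (-5.0702, 5.6253, 11.3301)
after link 5: o_5 = (0.3739, 7.0947, 11.7796)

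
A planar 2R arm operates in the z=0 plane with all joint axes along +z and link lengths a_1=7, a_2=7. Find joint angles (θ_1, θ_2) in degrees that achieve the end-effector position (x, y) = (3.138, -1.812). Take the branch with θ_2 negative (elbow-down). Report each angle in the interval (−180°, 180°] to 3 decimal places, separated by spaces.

44.996 -149.999

cos θ_2 = (13.1304−7²−7²)/(2·7·7) = -0.8660; θ_2 = -149.9990° (elbow-down)
β = atan2(-1.8120,3.1380) = -30.0038°; ψ = atan2(-3.5001,0.9379) = -74.9995°
θ_1 = β − ψ = 44.9957°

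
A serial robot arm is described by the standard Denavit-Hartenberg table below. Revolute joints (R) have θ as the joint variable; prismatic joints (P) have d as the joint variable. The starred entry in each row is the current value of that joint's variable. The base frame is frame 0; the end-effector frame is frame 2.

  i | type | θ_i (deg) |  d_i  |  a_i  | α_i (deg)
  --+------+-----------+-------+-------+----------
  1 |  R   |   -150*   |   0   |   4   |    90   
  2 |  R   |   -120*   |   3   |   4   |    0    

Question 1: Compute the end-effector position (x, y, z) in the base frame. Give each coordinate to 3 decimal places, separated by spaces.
after link 1: o_1 = (-3.4641, -2.0000, 0.0000)
after link 2: o_2 = (-3.2321, 1.5981, -3.4641)

-3.232 1.598 -3.464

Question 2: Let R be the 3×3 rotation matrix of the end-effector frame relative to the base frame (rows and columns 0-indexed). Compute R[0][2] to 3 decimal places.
End-effector z-axis (col 2 of R) = (-0.5000,0.8660,0.0000)
R[0][2] = -0.5000

-0.500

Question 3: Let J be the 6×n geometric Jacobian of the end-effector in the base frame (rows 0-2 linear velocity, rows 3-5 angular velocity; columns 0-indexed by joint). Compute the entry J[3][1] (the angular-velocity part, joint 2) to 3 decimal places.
-0.500

axis z_1 = (-0.5000,0.8660,0.0000); lever o_n−o_1 = (0.2321,3.5981,-3.4641)
cross product → J_v[:, 1] = (-3.0000,-1.7321,-2.0000)
J_ω[:, 1] = z_1
entry J[3][1] = -0.5000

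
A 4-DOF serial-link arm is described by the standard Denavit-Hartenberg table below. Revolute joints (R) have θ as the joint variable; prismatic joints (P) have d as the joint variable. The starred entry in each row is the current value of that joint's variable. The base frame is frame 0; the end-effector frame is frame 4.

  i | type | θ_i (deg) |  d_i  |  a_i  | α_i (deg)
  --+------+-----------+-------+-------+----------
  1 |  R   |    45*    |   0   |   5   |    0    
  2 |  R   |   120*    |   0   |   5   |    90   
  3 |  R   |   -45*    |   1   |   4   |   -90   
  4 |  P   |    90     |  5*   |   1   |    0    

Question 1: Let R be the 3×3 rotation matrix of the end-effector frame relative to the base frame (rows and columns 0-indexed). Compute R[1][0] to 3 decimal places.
End-effector x-axis (col 0 of R) = (-0.2588,-0.9659,-0.0000)
R[1][0] = -0.9659

-0.966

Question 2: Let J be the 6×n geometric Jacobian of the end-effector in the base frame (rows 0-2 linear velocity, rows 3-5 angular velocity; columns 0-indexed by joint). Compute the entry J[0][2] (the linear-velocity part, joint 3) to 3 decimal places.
0.683

axis z_2 = (0.2588,0.9659,0.0000); lever o_n−o_2 = (-6.1471,1.6471,0.7071)
cross product → J_v[:, 2] = (0.6830,-0.1830,6.3640)
J_ω[:, 2] = z_2
entry J[0][2] = 0.6830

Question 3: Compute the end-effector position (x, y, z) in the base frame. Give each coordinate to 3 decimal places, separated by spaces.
-7.441 6.477 0.707

after link 1: o_1 = (3.5355, 3.5355, 0.0000)
after link 2: o_2 = (-1.2941, 4.8296, 0.0000)
after link 3: o_3 = (-3.7673, 6.5276, -2.8284)
after link 4: o_4 = (-7.4412, 6.4767, 0.7071)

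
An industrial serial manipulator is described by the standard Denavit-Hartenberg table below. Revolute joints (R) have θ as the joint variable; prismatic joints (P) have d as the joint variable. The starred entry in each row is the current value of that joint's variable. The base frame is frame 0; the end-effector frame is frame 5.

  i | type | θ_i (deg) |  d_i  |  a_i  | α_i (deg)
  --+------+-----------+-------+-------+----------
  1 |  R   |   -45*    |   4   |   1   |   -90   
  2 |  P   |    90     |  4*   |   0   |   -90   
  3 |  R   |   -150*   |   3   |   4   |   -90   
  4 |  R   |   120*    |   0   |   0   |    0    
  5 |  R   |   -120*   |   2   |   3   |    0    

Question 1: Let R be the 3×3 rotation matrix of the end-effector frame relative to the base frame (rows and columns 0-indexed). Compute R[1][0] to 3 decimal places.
0.354

End-effector x-axis (col 0 of R) = (0.3536,0.3536,0.8660)
R[1][0] = 0.3536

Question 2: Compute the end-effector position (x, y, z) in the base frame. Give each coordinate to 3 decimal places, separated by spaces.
5.114 7.942 9.062

after link 1: o_1 = (0.7071, -0.7071, 4.0000)
after link 2: o_2 = (3.5355, 2.1213, 4.0000)
after link 3: o_3 = (2.8284, 5.6569, 7.4641)
after link 4: o_4 = (2.8284, 5.6569, 7.4641)
after link 5: o_5 = (5.1138, 7.9423, 9.0622)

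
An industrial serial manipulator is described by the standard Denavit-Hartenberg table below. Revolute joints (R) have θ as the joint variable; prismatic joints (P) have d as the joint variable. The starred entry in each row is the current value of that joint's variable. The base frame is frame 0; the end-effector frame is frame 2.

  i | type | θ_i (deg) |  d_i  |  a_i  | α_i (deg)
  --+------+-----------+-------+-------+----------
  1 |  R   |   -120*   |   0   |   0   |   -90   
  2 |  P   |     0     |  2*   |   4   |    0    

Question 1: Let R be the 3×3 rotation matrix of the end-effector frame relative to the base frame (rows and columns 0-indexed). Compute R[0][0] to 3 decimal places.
-0.500

End-effector x-axis (col 0 of R) = (-0.5000,-0.8660,0.0000)
R[0][0] = -0.5000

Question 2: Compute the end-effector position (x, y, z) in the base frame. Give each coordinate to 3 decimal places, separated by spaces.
-0.268 -4.464 0.000

after link 1: o_1 = (0.0000, 0.0000, 0.0000)
after link 2: o_2 = (-0.2679, -4.4641, 0.0000)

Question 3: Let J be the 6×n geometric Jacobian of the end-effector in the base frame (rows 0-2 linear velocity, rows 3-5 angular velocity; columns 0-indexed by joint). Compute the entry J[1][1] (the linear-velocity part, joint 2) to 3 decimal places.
prismatic axis z_1 = (0.8660,-0.5000,0.0000)
J_v[:, 1] = z_1; J_ω[:, 1] = (0,0,0)
entry J[1][1] = -0.5000

-0.500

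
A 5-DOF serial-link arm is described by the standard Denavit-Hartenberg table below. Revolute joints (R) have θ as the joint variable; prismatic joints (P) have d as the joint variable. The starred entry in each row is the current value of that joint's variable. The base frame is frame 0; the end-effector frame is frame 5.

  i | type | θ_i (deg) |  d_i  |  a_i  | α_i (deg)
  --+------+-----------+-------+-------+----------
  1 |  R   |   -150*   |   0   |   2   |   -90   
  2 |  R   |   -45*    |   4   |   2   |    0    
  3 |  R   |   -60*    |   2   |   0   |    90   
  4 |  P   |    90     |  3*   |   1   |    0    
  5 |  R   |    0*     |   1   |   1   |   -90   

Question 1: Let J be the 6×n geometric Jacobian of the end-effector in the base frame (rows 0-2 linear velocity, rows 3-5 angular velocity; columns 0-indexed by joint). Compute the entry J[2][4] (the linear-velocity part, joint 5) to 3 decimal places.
-0.966

axis z_4 = (0.8365,0.4830,-0.2588); lever o_n−o_4 = (1.3365,-0.3831,-0.2588)
cross product → J_v[:, 4] = (-0.2241,-0.1294,-0.9659)
J_ω[:, 4] = z_4
entry J[2][4] = -0.9659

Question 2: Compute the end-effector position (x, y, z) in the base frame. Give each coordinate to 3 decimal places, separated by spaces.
4.389 -6.703 0.379

after link 1: o_1 = (-1.7321, -1.0000, 0.0000)
after link 2: o_2 = (-0.9568, -5.1712, 1.4142)
after link 3: o_3 = (0.0432, -6.9033, 1.4142)
after link 4: o_4 = (3.0528, -6.3204, 0.6378)
after link 5: o_5 = (4.3893, -6.7035, 0.3789)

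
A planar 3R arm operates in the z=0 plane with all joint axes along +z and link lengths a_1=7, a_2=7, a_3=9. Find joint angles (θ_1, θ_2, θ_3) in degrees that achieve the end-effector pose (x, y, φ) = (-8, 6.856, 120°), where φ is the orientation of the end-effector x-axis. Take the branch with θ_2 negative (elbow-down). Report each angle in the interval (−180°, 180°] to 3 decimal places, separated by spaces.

-89.994 -149.999 -0.007

wrist centre = target − a_3·(cos φ, sin φ) = (-3.5000, -0.9382)
cos θ_2 = (13.1303−7²−7²)/(2·7·7) = -0.8660; θ_2 = -149.9991° (elbow-down)
β = atan2(-0.9382,-3.5000) = -164.9938°; ψ = atan2(-3.5001,0.9379) = -74.9996°
θ_1 = β − ψ = -89.9942°
θ_3 = φ − θ_1 − θ_2 = -0.0067° (wrapped to (-180°,180°])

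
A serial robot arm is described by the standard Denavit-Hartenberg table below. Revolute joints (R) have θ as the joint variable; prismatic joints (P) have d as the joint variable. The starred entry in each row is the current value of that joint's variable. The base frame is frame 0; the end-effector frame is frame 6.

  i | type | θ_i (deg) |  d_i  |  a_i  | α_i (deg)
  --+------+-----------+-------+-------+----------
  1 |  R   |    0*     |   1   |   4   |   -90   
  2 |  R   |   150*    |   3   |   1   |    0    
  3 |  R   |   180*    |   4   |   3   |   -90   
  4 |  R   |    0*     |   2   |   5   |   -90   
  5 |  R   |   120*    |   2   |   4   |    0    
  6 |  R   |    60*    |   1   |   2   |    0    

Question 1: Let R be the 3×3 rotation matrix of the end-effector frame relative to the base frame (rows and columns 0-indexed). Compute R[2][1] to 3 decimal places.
-0.866

End-effector y-axis (col 1 of R) = (0.5000,0.0000,-0.8660)
R[2][1] = -0.8660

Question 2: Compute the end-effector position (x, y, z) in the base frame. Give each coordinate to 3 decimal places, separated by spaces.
5.866 4.000 3.768

after link 1: o_1 = (4.0000, 0.0000, 1.0000)
after link 2: o_2 = (3.1340, 3.0000, 0.5000)
after link 3: o_3 = (5.7321, 7.0000, 2.0000)
after link 4: o_4 = (11.0622, 7.0000, 2.7679)
after link 5: o_5 = (7.5981, 5.0000, 4.7679)
after link 6: o_6 = (5.8660, 4.0000, 3.7679)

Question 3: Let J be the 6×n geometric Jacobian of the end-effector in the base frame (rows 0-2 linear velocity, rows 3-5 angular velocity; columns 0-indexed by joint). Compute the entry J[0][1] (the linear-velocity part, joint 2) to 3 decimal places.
axis z_1 = (0.0000,1.0000,0.0000); lever o_n−o_1 = (1.8660,4.0000,2.7679)
cross product → J_v[:, 1] = (2.7679,0.0000,-1.8660)
J_ω[:, 1] = z_1
entry J[0][1] = 2.7679

2.768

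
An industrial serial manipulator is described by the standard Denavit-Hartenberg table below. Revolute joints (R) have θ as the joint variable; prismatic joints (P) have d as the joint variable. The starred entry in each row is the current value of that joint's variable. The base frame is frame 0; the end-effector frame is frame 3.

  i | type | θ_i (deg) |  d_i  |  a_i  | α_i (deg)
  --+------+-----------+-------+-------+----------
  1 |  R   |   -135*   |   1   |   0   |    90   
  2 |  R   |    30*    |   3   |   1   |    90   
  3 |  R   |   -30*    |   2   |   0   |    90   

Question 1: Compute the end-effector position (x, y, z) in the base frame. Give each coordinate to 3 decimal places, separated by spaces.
-3.441 0.802 -0.232

after link 1: o_1 = (0.0000, 0.0000, 1.0000)
after link 2: o_2 = (-2.7337, 1.5089, 1.5000)
after link 3: o_3 = (-3.4408, 0.8018, -0.2321)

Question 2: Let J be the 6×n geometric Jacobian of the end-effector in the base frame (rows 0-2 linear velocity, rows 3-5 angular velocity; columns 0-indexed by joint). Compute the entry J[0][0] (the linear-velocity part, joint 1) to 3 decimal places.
-0.802

axis z_0 = ẑ; lever o_n−o_0 = (-3.4408,0.8018,-0.2321)
cross product → J_v[:, 0] = (-0.8018,-3.4408,0.0000)
J_ω[:, 0] = z_0
entry J[0][0] = -0.8018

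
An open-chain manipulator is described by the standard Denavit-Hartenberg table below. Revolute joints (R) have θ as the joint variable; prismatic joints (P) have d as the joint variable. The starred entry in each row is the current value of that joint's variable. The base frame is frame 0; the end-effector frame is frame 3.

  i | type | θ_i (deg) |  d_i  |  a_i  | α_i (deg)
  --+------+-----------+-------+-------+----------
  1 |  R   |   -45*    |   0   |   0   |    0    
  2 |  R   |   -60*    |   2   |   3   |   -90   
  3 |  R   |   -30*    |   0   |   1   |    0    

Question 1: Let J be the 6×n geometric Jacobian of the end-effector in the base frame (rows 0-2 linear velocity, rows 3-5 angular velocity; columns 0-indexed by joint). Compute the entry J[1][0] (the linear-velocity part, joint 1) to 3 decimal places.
-1.001

axis z_0 = ẑ; lever o_n−o_0 = (-1.0006,-3.7343,2.5000)
cross product → J_v[:, 0] = (3.7343,-1.0006,0.0000)
J_ω[:, 0] = z_0
entry J[1][0] = -1.0006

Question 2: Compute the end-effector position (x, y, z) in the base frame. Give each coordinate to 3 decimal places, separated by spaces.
-1.001 -3.734 2.500

after link 1: o_1 = (0.0000, 0.0000, 0.0000)
after link 2: o_2 = (-0.7765, -2.8978, 2.0000)
after link 3: o_3 = (-1.0006, -3.7343, 2.5000)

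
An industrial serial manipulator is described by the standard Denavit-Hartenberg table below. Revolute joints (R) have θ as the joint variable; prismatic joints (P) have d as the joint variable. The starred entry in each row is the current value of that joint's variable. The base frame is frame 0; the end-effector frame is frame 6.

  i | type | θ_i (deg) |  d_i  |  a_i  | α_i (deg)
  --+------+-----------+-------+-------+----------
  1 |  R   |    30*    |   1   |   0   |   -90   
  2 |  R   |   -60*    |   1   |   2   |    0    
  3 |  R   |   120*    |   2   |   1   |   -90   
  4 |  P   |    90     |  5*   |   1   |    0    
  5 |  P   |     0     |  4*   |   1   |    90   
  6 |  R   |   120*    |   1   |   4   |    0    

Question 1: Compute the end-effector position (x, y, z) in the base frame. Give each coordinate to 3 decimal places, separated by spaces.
-9.116 -1.799 -5.232

after link 1: o_1 = (0.0000, 0.0000, 1.0000)
after link 2: o_2 = (0.3660, 1.3660, 2.7321)
after link 3: o_3 = (-0.2010, 3.3481, 1.8660)
after link 4: o_4 = (-3.4510, 0.3170, -0.6340)
after link 5: o_5 = (-5.9510, -2.2811, -2.6340)
after link 6: o_6 = (-9.1160, -1.7990, -5.2321)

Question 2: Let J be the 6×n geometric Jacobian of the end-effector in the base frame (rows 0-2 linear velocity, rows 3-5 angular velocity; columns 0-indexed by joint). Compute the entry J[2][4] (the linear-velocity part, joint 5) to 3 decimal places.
prismatic axis z_4 = (-0.7500,-0.4330,-0.5000)
J_v[:, 4] = z_4; J_ω[:, 4] = (0,0,0)
entry J[2][4] = -0.5000

-0.500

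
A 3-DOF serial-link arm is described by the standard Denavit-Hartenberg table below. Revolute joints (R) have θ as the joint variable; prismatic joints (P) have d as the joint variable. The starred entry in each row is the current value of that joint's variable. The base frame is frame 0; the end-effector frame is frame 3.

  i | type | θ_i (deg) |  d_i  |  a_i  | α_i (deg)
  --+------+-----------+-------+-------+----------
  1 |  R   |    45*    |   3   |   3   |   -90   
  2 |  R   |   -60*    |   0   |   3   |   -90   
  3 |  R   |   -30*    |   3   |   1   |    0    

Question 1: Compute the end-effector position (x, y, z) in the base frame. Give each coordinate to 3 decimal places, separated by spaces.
after link 1: o_1 = (2.1213, 2.1213, 3.0000)
after link 2: o_2 = (3.1820, 3.1820, 5.5981)
after link 3: o_3 = (4.9717, 5.6788, 4.8481)

4.972 5.679 4.848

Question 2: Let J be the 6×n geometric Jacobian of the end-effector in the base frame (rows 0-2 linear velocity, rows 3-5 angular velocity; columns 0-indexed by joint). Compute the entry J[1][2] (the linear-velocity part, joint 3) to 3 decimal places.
-0.436

axis z_2 = (0.6124,0.6124,-0.5000); lever o_n−o_2 = (1.7898,2.4969,-0.7500)
cross product → J_v[:, 2] = (0.7891,-0.4356,0.4330)
J_ω[:, 2] = z_2
entry J[1][2] = -0.4356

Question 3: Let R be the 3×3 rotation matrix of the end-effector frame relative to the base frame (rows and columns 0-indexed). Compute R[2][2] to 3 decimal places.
-0.500

End-effector z-axis (col 2 of R) = (0.6124,0.6124,-0.5000)
R[2][2] = -0.5000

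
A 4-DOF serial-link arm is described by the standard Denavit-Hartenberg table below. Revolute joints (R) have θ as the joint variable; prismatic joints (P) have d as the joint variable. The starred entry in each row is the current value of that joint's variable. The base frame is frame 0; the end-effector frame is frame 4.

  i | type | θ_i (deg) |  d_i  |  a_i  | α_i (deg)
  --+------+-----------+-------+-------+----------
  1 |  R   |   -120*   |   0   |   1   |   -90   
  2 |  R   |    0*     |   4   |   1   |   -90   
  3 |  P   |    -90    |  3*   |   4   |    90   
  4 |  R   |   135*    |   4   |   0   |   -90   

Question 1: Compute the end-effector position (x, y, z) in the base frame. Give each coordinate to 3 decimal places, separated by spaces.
7.928 -2.268 -3.000

after link 1: o_1 = (-0.5000, -0.8660, 0.0000)
after link 2: o_2 = (2.4641, -3.7321, 0.0000)
after link 3: o_3 = (5.9282, -5.7321, -3.0000)
after link 4: o_4 = (7.9282, -2.2679, -3.0000)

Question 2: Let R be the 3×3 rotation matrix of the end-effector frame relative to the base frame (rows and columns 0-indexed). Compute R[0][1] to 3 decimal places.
-0.500

End-effector y-axis (col 1 of R) = (-0.5000,-0.8660,0.0000)
R[0][1] = -0.5000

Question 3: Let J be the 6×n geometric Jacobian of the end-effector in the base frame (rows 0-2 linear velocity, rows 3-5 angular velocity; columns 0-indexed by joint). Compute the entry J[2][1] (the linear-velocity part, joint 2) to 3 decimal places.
3.000

axis z_1 = (0.8660,-0.5000,0.0000); lever o_n−o_1 = (8.4282,-1.4019,-3.0000)
cross product → J_v[:, 1] = (1.5000,2.5981,3.0000)
J_ω[:, 1] = z_1
entry J[2][1] = 3.0000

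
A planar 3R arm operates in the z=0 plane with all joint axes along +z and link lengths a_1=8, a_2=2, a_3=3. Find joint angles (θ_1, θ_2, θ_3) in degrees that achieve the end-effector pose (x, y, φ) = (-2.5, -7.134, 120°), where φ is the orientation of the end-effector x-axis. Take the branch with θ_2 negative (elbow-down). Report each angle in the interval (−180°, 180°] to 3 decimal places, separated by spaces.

wrist centre = target − a_3·(cos φ, sin φ) = (-1.0000, -9.7321)
cos θ_2 = (95.7133−8²−2²)/(2·8·2) = 0.8660; θ_2 = -29.9982° (elbow-down)
β = atan2(-9.7321,-1.0000) = -95.8667°; ψ = atan2(-0.9999,9.7321) = -5.8664°
θ_1 = β − ψ = -90.0003°
θ_3 = φ − θ_1 − θ_2 = -120.0015° (wrapped to (-180°,180°])

-90.000 -29.998 -120.001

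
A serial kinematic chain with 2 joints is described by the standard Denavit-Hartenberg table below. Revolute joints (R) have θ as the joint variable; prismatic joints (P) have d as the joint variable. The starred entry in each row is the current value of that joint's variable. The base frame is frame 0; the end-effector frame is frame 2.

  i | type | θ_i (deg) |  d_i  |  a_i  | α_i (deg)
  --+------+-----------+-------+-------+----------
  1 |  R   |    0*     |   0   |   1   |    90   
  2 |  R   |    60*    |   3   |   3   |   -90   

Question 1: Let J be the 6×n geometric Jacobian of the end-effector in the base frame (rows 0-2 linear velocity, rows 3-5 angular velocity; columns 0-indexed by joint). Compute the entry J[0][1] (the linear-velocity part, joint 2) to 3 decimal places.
-2.598

axis z_1 = (0.0000,-1.0000,0.0000); lever o_n−o_1 = (1.5000,-3.0000,2.5981)
cross product → J_v[:, 1] = (-2.5981,0.0000,1.5000)
J_ω[:, 1] = z_1
entry J[0][1] = -2.5981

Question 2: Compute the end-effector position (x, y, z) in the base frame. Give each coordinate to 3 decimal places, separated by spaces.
after link 1: o_1 = (1.0000, 0.0000, 0.0000)
after link 2: o_2 = (2.5000, -3.0000, 2.5981)

2.500 -3.000 2.598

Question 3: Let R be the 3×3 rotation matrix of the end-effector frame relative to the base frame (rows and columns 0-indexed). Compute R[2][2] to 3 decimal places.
0.500

End-effector z-axis (col 2 of R) = (-0.8660,-0.0000,0.5000)
R[2][2] = 0.5000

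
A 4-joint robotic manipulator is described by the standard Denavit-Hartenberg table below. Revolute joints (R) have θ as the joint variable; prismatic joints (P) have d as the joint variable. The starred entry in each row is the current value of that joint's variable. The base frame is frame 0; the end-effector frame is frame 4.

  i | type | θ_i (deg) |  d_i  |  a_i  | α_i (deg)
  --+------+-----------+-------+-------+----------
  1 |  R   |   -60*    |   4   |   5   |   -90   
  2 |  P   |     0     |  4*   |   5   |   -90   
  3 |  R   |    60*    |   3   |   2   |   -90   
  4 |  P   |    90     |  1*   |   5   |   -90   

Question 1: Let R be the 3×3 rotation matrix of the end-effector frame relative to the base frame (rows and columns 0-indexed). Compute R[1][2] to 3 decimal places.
End-effector z-axis (col 2 of R) = (0.5000,0.8660,0.0000)
R[1][2] = 0.8660

0.866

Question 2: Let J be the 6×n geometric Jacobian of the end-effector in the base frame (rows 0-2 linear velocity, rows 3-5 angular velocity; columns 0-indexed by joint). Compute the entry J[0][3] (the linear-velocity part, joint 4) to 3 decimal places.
prismatic axis z_3 = (-0.8660,0.5000,-0.0000)
J_v[:, 3] = z_3; J_ω[:, 3] = (0,0,0)
entry J[0][3] = -0.8660

-0.866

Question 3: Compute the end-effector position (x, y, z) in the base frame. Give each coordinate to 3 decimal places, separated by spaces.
6.598 -7.892 6.000

after link 1: o_1 = (2.5000, -4.3301, 4.0000)
after link 2: o_2 = (8.4641, -6.6603, 4.0000)
after link 3: o_3 = (7.4641, -8.3923, 1.0000)
after link 4: o_4 = (6.5981, -7.8923, 6.0000)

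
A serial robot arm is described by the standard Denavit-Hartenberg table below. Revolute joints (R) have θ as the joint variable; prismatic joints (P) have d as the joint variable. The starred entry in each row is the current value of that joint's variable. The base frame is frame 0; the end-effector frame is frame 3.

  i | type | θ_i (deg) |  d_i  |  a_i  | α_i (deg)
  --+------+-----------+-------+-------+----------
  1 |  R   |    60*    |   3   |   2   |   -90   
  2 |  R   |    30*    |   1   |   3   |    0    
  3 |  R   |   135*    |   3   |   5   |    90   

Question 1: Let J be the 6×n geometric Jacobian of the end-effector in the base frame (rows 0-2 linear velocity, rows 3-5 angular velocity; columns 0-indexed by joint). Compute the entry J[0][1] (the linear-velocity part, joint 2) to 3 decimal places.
axis z_1 = (-0.8660,0.5000,0.0000); lever o_n−o_1 = (-4.5799,0.0674,-2.7941)
cross product → J_v[:, 1] = (-1.3970,-2.4198,2.2316)
J_ω[:, 1] = z_1
entry J[0][1] = -1.3970

-1.397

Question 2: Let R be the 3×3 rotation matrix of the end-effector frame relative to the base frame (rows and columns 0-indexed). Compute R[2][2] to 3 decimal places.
End-effector z-axis (col 2 of R) = (0.1294,0.2241,-0.9659)
R[2][2] = -0.9659

-0.966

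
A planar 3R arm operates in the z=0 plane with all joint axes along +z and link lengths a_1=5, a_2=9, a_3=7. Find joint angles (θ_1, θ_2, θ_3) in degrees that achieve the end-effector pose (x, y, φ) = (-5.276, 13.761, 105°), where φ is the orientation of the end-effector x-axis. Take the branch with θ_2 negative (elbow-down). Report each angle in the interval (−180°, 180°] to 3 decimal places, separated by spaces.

wrist centre = target − a_3·(cos φ, sin φ) = (-3.4643, 6.9995)
cos θ_2 = (60.9944−5²−9²)/(2·5·9) = -0.5001; θ_2 = -120.0041° (elbow-down)
β = atan2(6.9995,-3.4643) = 116.3322°; ψ = atan2(-7.7939,0.4994) = -86.3334°
θ_1 = β − ψ = 202.6656°
θ_3 = φ − θ_1 − θ_2 = 22.3385° (wrapped to (-180°,180°])

-157.334 -120.004 22.339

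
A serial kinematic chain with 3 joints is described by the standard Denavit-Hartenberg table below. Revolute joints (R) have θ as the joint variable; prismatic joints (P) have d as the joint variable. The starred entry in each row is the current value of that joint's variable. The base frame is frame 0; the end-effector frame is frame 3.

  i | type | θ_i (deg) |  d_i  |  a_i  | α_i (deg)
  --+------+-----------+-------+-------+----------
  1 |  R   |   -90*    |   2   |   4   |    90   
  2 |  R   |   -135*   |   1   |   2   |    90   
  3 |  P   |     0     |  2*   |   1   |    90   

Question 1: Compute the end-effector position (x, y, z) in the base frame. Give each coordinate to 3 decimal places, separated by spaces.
-1.000 -0.464 1.293

after link 1: o_1 = (0.0000, -4.0000, 2.0000)
after link 2: o_2 = (-1.0000, -2.5858, 0.5858)
after link 3: o_3 = (-1.0000, -0.4645, 1.2929)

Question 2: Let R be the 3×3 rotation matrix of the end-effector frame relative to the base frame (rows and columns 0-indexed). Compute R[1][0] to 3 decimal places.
End-effector x-axis (col 0 of R) = (-0.0000,0.7071,-0.7071)
R[1][0] = 0.7071

0.707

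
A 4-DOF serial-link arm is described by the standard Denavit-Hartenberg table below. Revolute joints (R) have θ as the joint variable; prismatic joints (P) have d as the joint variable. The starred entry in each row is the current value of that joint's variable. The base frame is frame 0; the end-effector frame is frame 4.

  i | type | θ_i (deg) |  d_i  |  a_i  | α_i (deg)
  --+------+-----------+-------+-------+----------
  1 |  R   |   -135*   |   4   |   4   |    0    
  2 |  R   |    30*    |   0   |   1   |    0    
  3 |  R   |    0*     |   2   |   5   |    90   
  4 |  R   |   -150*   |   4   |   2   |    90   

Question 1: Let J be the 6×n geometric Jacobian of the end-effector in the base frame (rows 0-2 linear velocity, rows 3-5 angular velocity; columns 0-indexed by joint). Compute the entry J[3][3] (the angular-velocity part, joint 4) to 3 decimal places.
-0.966

axis z_3 = (-0.9659,0.2588,0.0000); lever o_n−o_3 = (-3.4154,2.7083,-1.0000)
cross product → J_v[:, 3] = (-0.2588,-0.9659,-1.7321)
J_ω[:, 3] = z_3
entry J[3][3] = -0.9659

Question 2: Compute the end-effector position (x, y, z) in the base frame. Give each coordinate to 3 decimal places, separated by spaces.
-7.797 -5.916 5.000

after link 1: o_1 = (-2.8284, -2.8284, 4.0000)
after link 2: o_2 = (-3.0872, -3.7944, 4.0000)
after link 3: o_3 = (-4.3813, -8.6240, 6.0000)
after link 4: o_4 = (-7.7968, -5.9157, 5.0000)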